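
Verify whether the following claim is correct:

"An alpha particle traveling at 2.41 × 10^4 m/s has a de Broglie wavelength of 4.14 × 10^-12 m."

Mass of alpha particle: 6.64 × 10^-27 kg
True

The claim is correct.

Using λ = h/(mv):
λ = (6.626 × 10^-34 J·s) / (6.64 × 10^-27 kg × 2.41 × 10^4 m/s)
λ = 4.14 × 10^-12 m

This matches the claimed value.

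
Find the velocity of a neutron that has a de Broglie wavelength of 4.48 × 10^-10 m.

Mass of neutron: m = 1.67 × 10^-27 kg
8.86 × 10^2 m/s

From the de Broglie relation λ = h/(mv), we solve for v:

v = h/(mλ)
v = (6.626 × 10^-34 J·s) / (1.67 × 10^-27 kg × 4.48 × 10^-10 m)
v = 8.86 × 10^2 m/s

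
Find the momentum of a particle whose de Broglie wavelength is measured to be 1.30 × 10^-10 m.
5.10 × 10^-24 kg·m/s

From the de Broglie relation λ = h/p, we solve for p:

p = h/λ
p = (6.626 × 10^-34 J·s) / (1.30 × 10^-10 m)
p = 5.10 × 10^-24 kg·m/s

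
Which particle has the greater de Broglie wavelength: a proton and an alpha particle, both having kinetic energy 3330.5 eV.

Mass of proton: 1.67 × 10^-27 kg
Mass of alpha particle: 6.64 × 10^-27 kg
The proton has the longer wavelength.

Using λ = h/√(2mKE):

For proton: λ₁ = h/√(2m₁KE) = 4.96 × 10^-13 m
For alpha particle: λ₂ = h/√(2m₂KE) = 2.49 × 10^-13 m

Since λ ∝ 1/√m at constant kinetic energy, the lighter particle has the longer wavelength.

The proton has the longer de Broglie wavelength.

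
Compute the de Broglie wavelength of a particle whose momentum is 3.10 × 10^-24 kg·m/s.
2.14 × 10^-10 m

Using the de Broglie relation λ = h/p:

λ = h/p
λ = (6.626 × 10^-34 J·s) / (3.10 × 10^-24 kg·m/s)
λ = 2.14 × 10^-10 m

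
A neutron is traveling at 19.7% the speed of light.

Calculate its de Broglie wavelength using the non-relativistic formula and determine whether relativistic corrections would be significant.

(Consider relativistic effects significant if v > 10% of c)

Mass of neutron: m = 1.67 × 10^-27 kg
Yes, relativistic corrections are needed.

Using the non-relativistic de Broglie formula λ = h/(mv):

v = 19.7% × c = 5.906 × 10^7 m/s

λ = h/(mv)
λ = (6.626 × 10^-34 J·s) / (1.67 × 10^-27 kg × 5.906 × 10^7 m/s)
λ = 6.72 × 10^-15 m

Since v = 19.7% of c > 10% of c, relativistic corrections ARE significant and the actual wavelength would differ from this non-relativistic estimate.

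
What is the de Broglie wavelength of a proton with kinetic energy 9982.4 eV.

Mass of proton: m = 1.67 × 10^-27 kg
2.87 × 10^-13 m

Using λ = h/√(2mKE):

First convert KE to Joules: KE = 9982.4 eV = 1.599 × 10^-15 J

λ = h/√(2mKE)
λ = (6.626 × 10^-34 J·s) / √(2 × 1.67 × 10^-27 kg × 1.599 × 10^-15 J)
λ = 2.87 × 10^-13 m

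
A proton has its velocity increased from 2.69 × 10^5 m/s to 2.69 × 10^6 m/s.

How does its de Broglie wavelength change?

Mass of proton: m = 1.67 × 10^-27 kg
The wavelength decreases by a factor of 10.

Using λ = h/(mv):

Initial wavelength: λ₁ = h/(mv₁) = 1.47 × 10^-12 m
Final wavelength: λ₂ = h/(mv₂) = 1.47 × 10^-13 m

Since λ ∝ 1/v, when velocity increases by a factor of 10, the wavelength decreases by a factor of 10.

λ₂/λ₁ = v₁/v₂ = 1/10

The wavelength decreases by a factor of 10.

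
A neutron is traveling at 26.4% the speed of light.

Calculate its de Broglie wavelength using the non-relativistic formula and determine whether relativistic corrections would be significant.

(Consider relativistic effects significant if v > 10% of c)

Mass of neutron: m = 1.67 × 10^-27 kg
Yes, relativistic corrections are needed.

Using the non-relativistic de Broglie formula λ = h/(mv):

v = 26.4% × c = 7.915 × 10^7 m/s

λ = h/(mv)
λ = (6.626 × 10^-34 J·s) / (1.67 × 10^-27 kg × 7.915 × 10^7 m/s)
λ = 5.01 × 10^-15 m

Since v = 26.4% of c > 10% of c, relativistic corrections ARE significant and the actual wavelength would differ from this non-relativistic estimate.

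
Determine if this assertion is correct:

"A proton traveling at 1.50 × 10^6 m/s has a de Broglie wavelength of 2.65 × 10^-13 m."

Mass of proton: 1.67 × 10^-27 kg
True

The claim is correct.

Using λ = h/(mv):
λ = (6.626 × 10^-34 J·s) / (1.67 × 10^-27 kg × 1.50 × 10^6 m/s)
λ = 2.65 × 10^-13 m

This matches the claimed value.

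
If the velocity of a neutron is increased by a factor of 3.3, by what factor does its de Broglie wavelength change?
The wavelength decreases by a factor of 3.3.

From λ = h/(mv), the wavelength is inversely proportional to velocity:

λ ∝ 1/v

If v → 3.3v, then λ → λ/3.3

When velocity is increased by a factor of 3.3, the wavelength decreases by a factor of 3.3.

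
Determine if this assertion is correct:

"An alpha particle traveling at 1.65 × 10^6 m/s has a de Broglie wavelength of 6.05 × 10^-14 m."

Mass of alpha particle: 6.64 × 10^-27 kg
True

The claim is correct.

Using λ = h/(mv):
λ = (6.626 × 10^-34 J·s) / (6.64 × 10^-27 kg × 1.65 × 10^6 m/s)
λ = 6.05 × 10^-14 m

This matches the claimed value.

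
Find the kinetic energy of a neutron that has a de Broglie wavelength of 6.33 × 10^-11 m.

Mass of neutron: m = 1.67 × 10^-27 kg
3.28 × 10^-20 J (or 0.205 eV)

From λ = h/√(2mKE), we solve for KE:

λ² = h²/(2mKE)
KE = h²/(2mλ²)
KE = (6.626 × 10^-34 J·s)² / (2 × 1.67 × 10^-27 kg × (6.33 × 10^-11 m)²)
KE = 3.28 × 10^-20 J
KE = 0.205 eV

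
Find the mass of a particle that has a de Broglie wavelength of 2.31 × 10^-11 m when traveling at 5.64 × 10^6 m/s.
5.09 × 10^-30 kg

From the de Broglie relation λ = h/(mv), we solve for m:

m = h/(λv)
m = (6.626 × 10^-34 J·s) / (2.31 × 10^-11 m × 5.64 × 10^6 m/s)
m = 5.09 × 10^-30 kg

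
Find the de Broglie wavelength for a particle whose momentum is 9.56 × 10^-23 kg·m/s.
6.93 × 10^-12 m

Using the de Broglie relation λ = h/p:

λ = h/p
λ = (6.626 × 10^-34 J·s) / (9.56 × 10^-23 kg·m/s)
λ = 6.93 × 10^-12 m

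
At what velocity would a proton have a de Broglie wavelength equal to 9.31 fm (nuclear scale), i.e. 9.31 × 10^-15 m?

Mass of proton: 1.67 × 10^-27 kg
4.26 × 10^7 m/s

From λ = h/(mv), solve for v:

v = h/(mλ)
v = (6.626 × 10^-34 J·s) / (1.67 × 10^-27 kg × 9.31 × 10^-15 m)
v = 4.26 × 10^7 m/s

Note: This velocity is 14.2% of the speed of light, so relativistic corrections would be needed for a more accurate calculation.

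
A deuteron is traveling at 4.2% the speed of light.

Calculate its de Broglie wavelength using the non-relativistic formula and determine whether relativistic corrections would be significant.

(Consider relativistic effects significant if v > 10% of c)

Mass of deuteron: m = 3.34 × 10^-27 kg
No, relativistic corrections are not needed.

Using the non-relativistic de Broglie formula λ = h/(mv):

v = 4.2% × c = 1.259 × 10^7 m/s

λ = h/(mv)
λ = (6.626 × 10^-34 J·s) / (3.34 × 10^-27 kg × 1.259 × 10^7 m/s)
λ = 1.58 × 10^-14 m

Since v = 4.2% of c < 10% of c, relativistic corrections are NOT significant and this non-relativistic result is a good approximation.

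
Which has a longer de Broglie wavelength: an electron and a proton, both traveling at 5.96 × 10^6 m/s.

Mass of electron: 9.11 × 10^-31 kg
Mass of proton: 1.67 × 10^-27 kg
The electron has the longer wavelength.

Using λ = h/(mv), since both particles have the same velocity, the wavelength depends only on mass.

For electron: λ₁ = h/(m₁v) = 1.22 × 10^-10 m
For proton: λ₂ = h/(m₂v) = 6.66 × 10^-14 m

Since λ ∝ 1/m at constant velocity, the lighter particle has the longer wavelength.

The electron has the longer de Broglie wavelength.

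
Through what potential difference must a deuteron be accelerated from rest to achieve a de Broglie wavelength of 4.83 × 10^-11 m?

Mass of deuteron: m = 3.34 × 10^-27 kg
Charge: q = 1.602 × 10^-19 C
1.76 × 10^-1 V

From λ = h/√(2mqV), we solve for V:

λ² = h²/(2mqV)
V = h²/(2mqλ²)
V = (6.626 × 10^-34 J·s)² / (2 × 3.34 × 10^-27 kg × 1.602 × 10^-19 C × (4.83 × 10^-11 m)²)
V = 1.76 × 10^-1 V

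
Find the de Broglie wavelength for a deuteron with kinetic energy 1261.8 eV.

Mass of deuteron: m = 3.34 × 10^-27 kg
5.70 × 10^-13 m

Using λ = h/√(2mKE):

First convert KE to Joules: KE = 1261.8 eV = 2.022 × 10^-16 J

λ = h/√(2mKE)
λ = (6.626 × 10^-34 J·s) / √(2 × 3.34 × 10^-27 kg × 2.022 × 10^-16 J)
λ = 5.70 × 10^-13 m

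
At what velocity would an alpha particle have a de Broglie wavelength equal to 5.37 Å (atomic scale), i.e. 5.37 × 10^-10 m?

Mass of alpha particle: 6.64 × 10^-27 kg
1.86 × 10^2 m/s

From λ = h/(mv), solve for v:

v = h/(mλ)
v = (6.626 × 10^-34 J·s) / (6.64 × 10^-27 kg × 5.37 × 10^-10 m)
v = 1.86 × 10^2 m/s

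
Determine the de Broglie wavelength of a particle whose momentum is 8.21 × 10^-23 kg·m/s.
8.07 × 10^-12 m

Using the de Broglie relation λ = h/p:

λ = h/p
λ = (6.626 × 10^-34 J·s) / (8.21 × 10^-23 kg·m/s)
λ = 8.07 × 10^-12 m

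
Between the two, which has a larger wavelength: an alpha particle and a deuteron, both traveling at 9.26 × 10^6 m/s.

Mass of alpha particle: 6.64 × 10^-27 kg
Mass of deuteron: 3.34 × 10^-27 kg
The deuteron has the longer wavelength.

Using λ = h/(mv), since both particles have the same velocity, the wavelength depends only on mass.

For alpha particle: λ₁ = h/(m₁v) = 1.08 × 10^-14 m
For deuteron: λ₂ = h/(m₂v) = 2.14 × 10^-14 m

Since λ ∝ 1/m at constant velocity, the lighter particle has the longer wavelength.

The deuteron has the longer de Broglie wavelength.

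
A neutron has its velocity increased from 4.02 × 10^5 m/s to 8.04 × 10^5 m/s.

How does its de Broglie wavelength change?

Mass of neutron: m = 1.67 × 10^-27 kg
The wavelength decreases by a factor of 2.

Using λ = h/(mv):

Initial wavelength: λ₁ = h/(mv₁) = 9.87 × 10^-13 m
Final wavelength: λ₂ = h/(mv₂) = 4.93 × 10^-13 m

Since λ ∝ 1/v, when velocity increases by a factor of 2, the wavelength decreases by a factor of 2.

λ₂/λ₁ = v₁/v₂ = 1/2

The wavelength decreases by a factor of 2.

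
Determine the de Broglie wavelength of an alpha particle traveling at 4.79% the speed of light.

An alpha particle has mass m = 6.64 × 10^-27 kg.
6.95 × 10^-15 m

Using the de Broglie relation λ = h/(mv):

v = 4.79% × c = 1.436 × 10^7 m/s

λ = h/(mv)
λ = (6.626 × 10^-34 J·s) / (6.64 × 10^-27 kg × 1.436 × 10^7 m/s)
λ = 6.95 × 10^-15 m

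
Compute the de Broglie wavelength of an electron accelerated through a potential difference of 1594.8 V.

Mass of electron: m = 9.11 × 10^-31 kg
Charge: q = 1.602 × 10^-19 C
3.07 × 10^-11 m

When a particle is accelerated through voltage V, it gains kinetic energy KE = qV.

The de Broglie wavelength is then λ = h/√(2mqV):

λ = h/√(2mqV)
λ = (6.626 × 10^-34 J·s) / √(2 × 9.11 × 10^-31 kg × 1.602 × 10^-19 C × 1594.8 V)
λ = 3.07 × 10^-11 m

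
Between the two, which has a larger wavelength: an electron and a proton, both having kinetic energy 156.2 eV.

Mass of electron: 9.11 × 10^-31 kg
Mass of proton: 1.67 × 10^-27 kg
The electron has the longer wavelength.

Using λ = h/√(2mKE):

For electron: λ₁ = h/√(2m₁KE) = 9.81 × 10^-11 m
For proton: λ₂ = h/√(2m₂KE) = 2.29 × 10^-12 m

Since λ ∝ 1/√m at constant kinetic energy, the lighter particle has the longer wavelength.

The electron has the longer de Broglie wavelength.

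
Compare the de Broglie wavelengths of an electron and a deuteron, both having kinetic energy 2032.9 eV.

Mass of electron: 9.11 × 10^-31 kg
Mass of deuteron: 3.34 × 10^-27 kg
The electron has the longer wavelength.

Using λ = h/√(2mKE):

For electron: λ₁ = h/√(2m₁KE) = 2.72 × 10^-11 m
For deuteron: λ₂ = h/√(2m₂KE) = 4.49 × 10^-13 m

Since λ ∝ 1/√m at constant kinetic energy, the lighter particle has the longer wavelength.

The electron has the longer de Broglie wavelength.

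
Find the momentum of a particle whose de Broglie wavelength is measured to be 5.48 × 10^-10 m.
1.21 × 10^-24 kg·m/s

From the de Broglie relation λ = h/p, we solve for p:

p = h/λ
p = (6.626 × 10^-34 J·s) / (5.48 × 10^-10 m)
p = 1.21 × 10^-24 kg·m/s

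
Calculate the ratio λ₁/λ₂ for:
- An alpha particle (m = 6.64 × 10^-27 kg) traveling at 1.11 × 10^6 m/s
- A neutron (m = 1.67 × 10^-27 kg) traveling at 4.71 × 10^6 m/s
λ₁/λ₂ = 1.07

Using λ = h/(mv):

λ₁ = h/(m₁v₁) = 8.99 × 10^-14 m
λ₂ = h/(m₂v₂) = 8.42 × 10^-14 m

Ratio λ₁/λ₂ = (m₂v₂)/(m₁v₁)
         = (1.67 × 10^-27 kg × 4.71 × 10^6 m/s) / (6.64 × 10^-27 kg × 1.11 × 10^6 m/s)
         = 1.07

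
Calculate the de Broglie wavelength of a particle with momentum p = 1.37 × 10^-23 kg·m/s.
4.84 × 10^-11 m

Using the de Broglie relation λ = h/p:

λ = h/p
λ = (6.626 × 10^-34 J·s) / (1.37 × 10^-23 kg·m/s)
λ = 4.84 × 10^-11 m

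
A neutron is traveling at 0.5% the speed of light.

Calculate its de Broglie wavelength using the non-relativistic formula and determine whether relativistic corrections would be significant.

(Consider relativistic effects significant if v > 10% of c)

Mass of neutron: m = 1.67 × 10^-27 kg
No, relativistic corrections are not needed.

Using the non-relativistic de Broglie formula λ = h/(mv):

v = 0.5% × c = 1.499 × 10^6 m/s

λ = h/(mv)
λ = (6.626 × 10^-34 J·s) / (1.67 × 10^-27 kg × 1.499 × 10^6 m/s)
λ = 2.65 × 10^-13 m

Since v = 0.5% of c < 10% of c, relativistic corrections are NOT significant and this non-relativistic result is a good approximation.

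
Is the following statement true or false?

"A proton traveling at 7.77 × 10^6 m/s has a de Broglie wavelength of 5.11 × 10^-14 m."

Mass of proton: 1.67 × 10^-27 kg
True

The claim is correct.

Using λ = h/(mv):
λ = (6.626 × 10^-34 J·s) / (1.67 × 10^-27 kg × 7.77 × 10^6 m/s)
λ = 5.11 × 10^-14 m

This matches the claimed value.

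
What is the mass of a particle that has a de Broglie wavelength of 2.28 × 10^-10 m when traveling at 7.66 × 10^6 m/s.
3.79 × 10^-31 kg

From the de Broglie relation λ = h/(mv), we solve for m:

m = h/(λv)
m = (6.626 × 10^-34 J·s) / (2.28 × 10^-10 m × 7.66 × 10^6 m/s)
m = 3.79 × 10^-31 kg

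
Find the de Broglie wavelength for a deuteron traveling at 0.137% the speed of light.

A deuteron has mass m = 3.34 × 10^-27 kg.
4.83 × 10^-13 m

Using the de Broglie relation λ = h/(mv):

v = 0.137% × c = 4.107 × 10^5 m/s

λ = h/(mv)
λ = (6.626 × 10^-34 J·s) / (3.34 × 10^-27 kg × 4.107 × 10^5 m/s)
λ = 4.83 × 10^-13 m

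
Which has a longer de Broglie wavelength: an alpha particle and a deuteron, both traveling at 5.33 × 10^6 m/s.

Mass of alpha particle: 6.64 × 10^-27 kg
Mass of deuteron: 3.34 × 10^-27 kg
The deuteron has the longer wavelength.

Using λ = h/(mv), since both particles have the same velocity, the wavelength depends only on mass.

For alpha particle: λ₁ = h/(m₁v) = 1.87 × 10^-14 m
For deuteron: λ₂ = h/(m₂v) = 3.72 × 10^-14 m

Since λ ∝ 1/m at constant velocity, the lighter particle has the longer wavelength.

The deuteron has the longer de Broglie wavelength.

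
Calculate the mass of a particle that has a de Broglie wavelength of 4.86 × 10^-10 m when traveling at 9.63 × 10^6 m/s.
1.42 × 10^-31 kg

From the de Broglie relation λ = h/(mv), we solve for m:

m = h/(λv)
m = (6.626 × 10^-34 J·s) / (4.86 × 10^-10 m × 9.63 × 10^6 m/s)
m = 1.42 × 10^-31 kg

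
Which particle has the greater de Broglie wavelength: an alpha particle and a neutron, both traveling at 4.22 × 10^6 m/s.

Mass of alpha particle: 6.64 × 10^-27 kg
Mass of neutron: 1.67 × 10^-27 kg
The neutron has the longer wavelength.

Using λ = h/(mv), since both particles have the same velocity, the wavelength depends only on mass.

For alpha particle: λ₁ = h/(m₁v) = 2.36 × 10^-14 m
For neutron: λ₂ = h/(m₂v) = 9.40 × 10^-14 m

Since λ ∝ 1/m at constant velocity, the lighter particle has the longer wavelength.

The neutron has the longer de Broglie wavelength.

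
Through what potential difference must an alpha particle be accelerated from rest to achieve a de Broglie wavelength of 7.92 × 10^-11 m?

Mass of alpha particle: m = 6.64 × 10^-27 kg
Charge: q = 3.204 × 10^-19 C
1.64 × 10^-2 V

From λ = h/√(2mqV), we solve for V:

λ² = h²/(2mqV)
V = h²/(2mqλ²)
V = (6.626 × 10^-34 J·s)² / (2 × 6.64 × 10^-27 kg × 3.204 × 10^-19 C × (7.92 × 10^-11 m)²)
V = 1.64 × 10^-2 V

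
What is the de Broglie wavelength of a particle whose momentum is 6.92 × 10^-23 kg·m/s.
9.58 × 10^-12 m

Using the de Broglie relation λ = h/p:

λ = h/p
λ = (6.626 × 10^-34 J·s) / (6.92 × 10^-23 kg·m/s)
λ = 9.58 × 10^-12 m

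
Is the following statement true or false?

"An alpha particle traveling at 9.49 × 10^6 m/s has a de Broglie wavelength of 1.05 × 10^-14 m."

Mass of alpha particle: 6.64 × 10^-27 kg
True

The claim is correct.

Using λ = h/(mv):
λ = (6.626 × 10^-34 J·s) / (6.64 × 10^-27 kg × 9.49 × 10^6 m/s)
λ = 1.05 × 10^-14 m

This matches the claimed value.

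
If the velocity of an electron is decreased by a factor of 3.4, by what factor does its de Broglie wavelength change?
The wavelength increases by a factor of 3.4.

From λ = h/(mv), the wavelength is inversely proportional to velocity:

λ ∝ 1/v

If v → v/3.4, then λ → 3.4λ

When velocity is decreased by a factor of 3.4, the wavelength increases by a factor of 3.4.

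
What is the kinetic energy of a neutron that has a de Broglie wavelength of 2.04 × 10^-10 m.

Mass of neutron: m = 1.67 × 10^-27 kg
3.16 × 10^-21 J (or 0.0197 eV)

From λ = h/√(2mKE), we solve for KE:

λ² = h²/(2mKE)
KE = h²/(2mλ²)
KE = (6.626 × 10^-34 J·s)² / (2 × 1.67 × 10^-27 kg × (2.04 × 10^-10 m)²)
KE = 3.16 × 10^-21 J
KE = 0.0197 eV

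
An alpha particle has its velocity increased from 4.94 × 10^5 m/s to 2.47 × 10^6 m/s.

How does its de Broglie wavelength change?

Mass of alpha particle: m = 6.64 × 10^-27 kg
The wavelength decreases by a factor of 5.

Using λ = h/(mv):

Initial wavelength: λ₁ = h/(mv₁) = 2.02 × 10^-13 m
Final wavelength: λ₂ = h/(mv₂) = 4.04 × 10^-14 m

Since λ ∝ 1/v, when velocity increases by a factor of 5, the wavelength decreases by a factor of 5.

λ₂/λ₁ = v₁/v₂ = 1/5

The wavelength decreases by a factor of 5.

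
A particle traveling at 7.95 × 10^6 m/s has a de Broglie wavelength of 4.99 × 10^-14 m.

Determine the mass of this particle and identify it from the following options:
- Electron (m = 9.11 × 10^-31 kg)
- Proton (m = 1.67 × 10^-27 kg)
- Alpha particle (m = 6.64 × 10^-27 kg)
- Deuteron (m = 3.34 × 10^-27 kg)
The particle is a proton.

From λ = h/(mv), solve for mass:

m = h/(λv)
m = (6.626 × 10^-34 J·s) / (4.99 × 10^-14 m × 7.95 × 10^6 m/s)
m = 1.67 × 10^-27 kg

Comparing with the listed masses, this is closest to a proton.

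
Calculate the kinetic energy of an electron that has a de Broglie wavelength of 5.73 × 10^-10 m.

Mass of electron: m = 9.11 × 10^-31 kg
7.34 × 10^-19 J (or 4.58 eV)

From λ = h/√(2mKE), we solve for KE:

λ² = h²/(2mKE)
KE = h²/(2mλ²)
KE = (6.626 × 10^-34 J·s)² / (2 × 9.11 × 10^-31 kg × (5.73 × 10^-10 m)²)
KE = 7.34 × 10^-19 J
KE = 4.58 eV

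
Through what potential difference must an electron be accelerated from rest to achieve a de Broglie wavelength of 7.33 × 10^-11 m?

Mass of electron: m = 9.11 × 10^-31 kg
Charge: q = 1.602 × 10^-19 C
280 V

From λ = h/√(2mqV), we solve for V:

λ² = h²/(2mqV)
V = h²/(2mqλ²)
V = (6.626 × 10^-34 J·s)² / (2 × 9.11 × 10^-31 kg × 1.602 × 10^-19 C × (7.33 × 10^-11 m)²)
V = 280 V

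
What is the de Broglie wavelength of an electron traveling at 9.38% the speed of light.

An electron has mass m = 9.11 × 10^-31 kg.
2.59 × 10^-11 m

Using the de Broglie relation λ = h/(mv):

v = 9.38% × c = 2.812 × 10^7 m/s

λ = h/(mv)
λ = (6.626 × 10^-34 J·s) / (9.11 × 10^-31 kg × 2.812 × 10^7 m/s)
λ = 2.59 × 10^-11 m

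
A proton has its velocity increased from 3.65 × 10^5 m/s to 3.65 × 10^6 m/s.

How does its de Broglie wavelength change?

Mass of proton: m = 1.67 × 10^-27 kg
The wavelength decreases by a factor of 10.

Using λ = h/(mv):

Initial wavelength: λ₁ = h/(mv₁) = 1.09 × 10^-12 m
Final wavelength: λ₂ = h/(mv₂) = 1.09 × 10^-13 m

Since λ ∝ 1/v, when velocity increases by a factor of 10, the wavelength decreases by a factor of 10.

λ₂/λ₁ = v₁/v₂ = 1/10

The wavelength decreases by a factor of 10.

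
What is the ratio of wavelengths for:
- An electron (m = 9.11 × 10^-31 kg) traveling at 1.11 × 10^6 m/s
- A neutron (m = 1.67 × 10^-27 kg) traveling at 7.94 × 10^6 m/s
λ₁/λ₂ = 1.31 × 10^4

Using λ = h/(mv):

λ₁ = h/(m₁v₁) = 6.55 × 10^-10 m
λ₂ = h/(m₂v₂) = 5.00 × 10^-14 m

Ratio λ₁/λ₂ = (m₂v₂)/(m₁v₁)
         = (1.67 × 10^-27 kg × 7.94 × 10^6 m/s) / (9.11 × 10^-31 kg × 1.11 × 10^6 m/s)
         = 1.31 × 10^4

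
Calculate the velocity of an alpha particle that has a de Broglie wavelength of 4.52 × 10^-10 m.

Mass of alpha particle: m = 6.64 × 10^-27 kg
2.21 × 10^2 m/s

From the de Broglie relation λ = h/(mv), we solve for v:

v = h/(mλ)
v = (6.626 × 10^-34 J·s) / (6.64 × 10^-27 kg × 4.52 × 10^-10 m)
v = 2.21 × 10^2 m/s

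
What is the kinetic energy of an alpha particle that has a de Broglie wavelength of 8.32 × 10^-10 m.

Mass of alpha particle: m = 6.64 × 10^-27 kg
4.78 × 10^-23 J (or 2.98 × 10^-4 eV)

From λ = h/√(2mKE), we solve for KE:

λ² = h²/(2mKE)
KE = h²/(2mλ²)
KE = (6.626 × 10^-34 J·s)² / (2 × 6.64 × 10^-27 kg × (8.32 × 10^-10 m)²)
KE = 4.78 × 10^-23 J
KE = 2.98 × 10^-4 eV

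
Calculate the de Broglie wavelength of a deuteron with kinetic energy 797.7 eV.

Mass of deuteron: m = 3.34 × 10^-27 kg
7.17 × 10^-13 m

Using λ = h/√(2mKE):

First convert KE to Joules: KE = 797.7 eV = 1.278 × 10^-16 J

λ = h/√(2mKE)
λ = (6.626 × 10^-34 J·s) / √(2 × 3.34 × 10^-27 kg × 1.278 × 10^-16 J)
λ = 7.17 × 10^-13 m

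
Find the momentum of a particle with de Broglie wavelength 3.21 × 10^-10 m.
2.06 × 10^-24 kg·m/s

From the de Broglie relation λ = h/p, we solve for p:

p = h/λ
p = (6.626 × 10^-34 J·s) / (3.21 × 10^-10 m)
p = 2.06 × 10^-24 kg·m/s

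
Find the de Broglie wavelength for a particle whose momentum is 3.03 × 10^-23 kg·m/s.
2.19 × 10^-11 m

Using the de Broglie relation λ = h/p:

λ = h/p
λ = (6.626 × 10^-34 J·s) / (3.03 × 10^-23 kg·m/s)
λ = 2.19 × 10^-11 m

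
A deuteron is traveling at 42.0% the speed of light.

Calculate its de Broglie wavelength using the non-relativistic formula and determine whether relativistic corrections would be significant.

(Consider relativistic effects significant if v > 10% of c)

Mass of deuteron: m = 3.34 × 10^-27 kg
Yes, relativistic corrections are needed.

Using the non-relativistic de Broglie formula λ = h/(mv):

v = 42.0% × c = 1.259 × 10^8 m/s

λ = h/(mv)
λ = (6.626 × 10^-34 J·s) / (3.34 × 10^-27 kg × 1.259 × 10^8 m/s)
λ = 1.58 × 10^-15 m

Since v = 42.0% of c > 10% of c, relativistic corrections ARE significant and the actual wavelength would differ from this non-relativistic estimate.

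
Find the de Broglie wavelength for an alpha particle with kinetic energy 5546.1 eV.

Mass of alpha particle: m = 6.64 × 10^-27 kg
1.93 × 10^-13 m

Using λ = h/√(2mKE):

First convert KE to Joules: KE = 5546.1 eV = 8.886 × 10^-16 J

λ = h/√(2mKE)
λ = (6.626 × 10^-34 J·s) / √(2 × 6.64 × 10^-27 kg × 8.886 × 10^-16 J)
λ = 1.93 × 10^-13 m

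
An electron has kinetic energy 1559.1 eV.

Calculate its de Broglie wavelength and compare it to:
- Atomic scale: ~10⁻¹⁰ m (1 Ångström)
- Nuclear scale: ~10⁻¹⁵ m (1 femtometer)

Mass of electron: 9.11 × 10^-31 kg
λ = 3.11 × 10^-11 m, which is between nuclear and atomic scales.

Using λ = h/√(2mKE):

KE = 1559.1 eV = 2.498 × 10^-16 J

λ = h/√(2mKE)
λ = (6.626 × 10^-34 J·s) / √(2 × 9.11 × 10^-31 kg × 2.498 × 10^-16 J)
λ = 3.11 × 10^-11 m

Comparison:
- Atomic scale (10⁻¹⁰ m): λ is 0.31× this size
- Nuclear scale (10⁻¹⁵ m): λ is 3.1e+04× this size

The wavelength is between nuclear and atomic scales.

This wavelength is appropriate for probing atomic structure but too large for nuclear physics experiments.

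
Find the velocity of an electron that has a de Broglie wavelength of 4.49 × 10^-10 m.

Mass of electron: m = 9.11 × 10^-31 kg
1.62 × 10^6 m/s

From the de Broglie relation λ = h/(mv), we solve for v:

v = h/(mλ)
v = (6.626 × 10^-34 J·s) / (9.11 × 10^-31 kg × 4.49 × 10^-10 m)
v = 1.62 × 10^6 m/s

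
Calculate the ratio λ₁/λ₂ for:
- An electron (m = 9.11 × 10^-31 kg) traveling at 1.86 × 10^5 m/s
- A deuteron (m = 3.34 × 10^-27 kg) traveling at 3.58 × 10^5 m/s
λ₁/λ₂ = 7.06 × 10^3

Using λ = h/(mv):

λ₁ = h/(m₁v₁) = 3.91 × 10^-9 m
λ₂ = h/(m₂v₂) = 5.54 × 10^-13 m

Ratio λ₁/λ₂ = (m₂v₂)/(m₁v₁)
         = (3.34 × 10^-27 kg × 3.58 × 10^5 m/s) / (9.11 × 10^-31 kg × 1.86 × 10^5 m/s)
         = 7.06 × 10^3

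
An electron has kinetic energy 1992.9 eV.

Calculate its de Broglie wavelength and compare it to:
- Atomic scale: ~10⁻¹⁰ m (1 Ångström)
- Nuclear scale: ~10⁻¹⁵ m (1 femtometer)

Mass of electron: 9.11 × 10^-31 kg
λ = 2.75 × 10^-11 m, which is between nuclear and atomic scales.

Using λ = h/√(2mKE):

KE = 1992.9 eV = 3.193 × 10^-16 J

λ = h/√(2mKE)
λ = (6.626 × 10^-34 J·s) / √(2 × 9.11 × 10^-31 kg × 3.193 × 10^-16 J)
λ = 2.75 × 10^-11 m

Comparison:
- Atomic scale (10⁻¹⁰ m): λ is 0.27× this size
- Nuclear scale (10⁻¹⁵ m): λ is 2.7e+04× this size

The wavelength is between nuclear and atomic scales.

This wavelength is appropriate for probing atomic structure but too large for nuclear physics experiments.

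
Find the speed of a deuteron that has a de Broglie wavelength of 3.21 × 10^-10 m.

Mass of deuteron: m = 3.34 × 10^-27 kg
6.18 × 10^2 m/s

From the de Broglie relation λ = h/(mv), we solve for v:

v = h/(mλ)
v = (6.626 × 10^-34 J·s) / (3.34 × 10^-27 kg × 3.21 × 10^-10 m)
v = 6.18 × 10^2 m/s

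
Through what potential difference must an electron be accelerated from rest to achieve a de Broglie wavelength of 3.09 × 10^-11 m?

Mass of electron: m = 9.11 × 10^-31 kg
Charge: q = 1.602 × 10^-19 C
1.58 × 10^3 V

From λ = h/√(2mqV), we solve for V:

λ² = h²/(2mqV)
V = h²/(2mqλ²)
V = (6.626 × 10^-34 J·s)² / (2 × 9.11 × 10^-31 kg × 1.602 × 10^-19 C × (3.09 × 10^-11 m)²)
V = 1.58 × 10^3 V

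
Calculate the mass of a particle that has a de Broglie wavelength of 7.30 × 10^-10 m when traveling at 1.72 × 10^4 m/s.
5.28 × 10^-29 kg

From the de Broglie relation λ = h/(mv), we solve for m:

m = h/(λv)
m = (6.626 × 10^-34 J·s) / (7.30 × 10^-10 m × 1.72 × 10^4 m/s)
m = 5.28 × 10^-29 kg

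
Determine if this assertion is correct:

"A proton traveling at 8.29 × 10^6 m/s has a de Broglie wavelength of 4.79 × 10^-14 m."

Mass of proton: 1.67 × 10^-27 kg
True

The claim is correct.

Using λ = h/(mv):
λ = (6.626 × 10^-34 J·s) / (1.67 × 10^-27 kg × 8.29 × 10^6 m/s)
λ = 4.79 × 10^-14 m

This matches the claimed value.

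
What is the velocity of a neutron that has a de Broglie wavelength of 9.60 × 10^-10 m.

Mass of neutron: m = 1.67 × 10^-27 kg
4.13 × 10^2 m/s

From the de Broglie relation λ = h/(mv), we solve for v:

v = h/(mλ)
v = (6.626 × 10^-34 J·s) / (1.67 × 10^-27 kg × 9.60 × 10^-10 m)
v = 4.13 × 10^2 m/s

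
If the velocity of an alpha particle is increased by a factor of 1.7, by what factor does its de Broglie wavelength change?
The wavelength decreases by a factor of 1.7.

From λ = h/(mv), the wavelength is inversely proportional to velocity:

λ ∝ 1/v

If v → 1.7v, then λ → λ/1.7

When velocity is increased by a factor of 1.7, the wavelength decreases by a factor of 1.7.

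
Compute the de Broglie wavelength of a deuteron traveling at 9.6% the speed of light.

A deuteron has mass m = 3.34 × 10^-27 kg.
6.89 × 10^-15 m

Using the de Broglie relation λ = h/(mv):

v = 9.6% × c = 2.878 × 10^7 m/s

λ = h/(mv)
λ = (6.626 × 10^-34 J·s) / (3.34 × 10^-27 kg × 2.878 × 10^7 m/s)
λ = 6.89 × 10^-15 m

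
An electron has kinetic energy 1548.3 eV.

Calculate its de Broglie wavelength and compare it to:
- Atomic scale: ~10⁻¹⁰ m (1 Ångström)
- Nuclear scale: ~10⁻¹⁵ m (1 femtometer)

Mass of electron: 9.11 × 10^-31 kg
λ = 3.12 × 10^-11 m, which is between nuclear and atomic scales.

Using λ = h/√(2mKE):

KE = 1548.3 eV = 2.481 × 10^-16 J

λ = h/√(2mKE)
λ = (6.626 × 10^-34 J·s) / √(2 × 9.11 × 10^-31 kg × 2.481 × 10^-16 J)
λ = 3.12 × 10^-11 m

Comparison:
- Atomic scale (10⁻¹⁰ m): λ is 0.31× this size
- Nuclear scale (10⁻¹⁵ m): λ is 3.1e+04× this size

The wavelength is between nuclear and atomic scales.

This wavelength is appropriate for probing atomic structure but too large for nuclear physics experiments.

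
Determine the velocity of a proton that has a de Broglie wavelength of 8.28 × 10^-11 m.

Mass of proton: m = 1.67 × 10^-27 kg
4.79 × 10^3 m/s

From the de Broglie relation λ = h/(mv), we solve for v:

v = h/(mλ)
v = (6.626 × 10^-34 J·s) / (1.67 × 10^-27 kg × 8.28 × 10^-11 m)
v = 4.79 × 10^3 m/s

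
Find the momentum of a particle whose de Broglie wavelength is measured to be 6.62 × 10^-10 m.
1.00 × 10^-24 kg·m/s

From the de Broglie relation λ = h/p, we solve for p:

p = h/λ
p = (6.626 × 10^-34 J·s) / (6.62 × 10^-10 m)
p = 1.00 × 10^-24 kg·m/s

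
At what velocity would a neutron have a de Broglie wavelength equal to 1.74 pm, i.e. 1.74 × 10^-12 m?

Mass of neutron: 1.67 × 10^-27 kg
2.28 × 10^5 m/s

From λ = h/(mv), solve for v:

v = h/(mλ)
v = (6.626 × 10^-34 J·s) / (1.67 × 10^-27 kg × 1.74 × 10^-12 m)
v = 2.28 × 10^5 m/s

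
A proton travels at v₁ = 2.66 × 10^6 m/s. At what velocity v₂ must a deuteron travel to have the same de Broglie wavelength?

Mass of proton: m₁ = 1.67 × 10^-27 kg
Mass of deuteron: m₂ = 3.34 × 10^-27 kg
v₂ = 1.33 × 10^6 m/s

For equal de Broglie wavelengths: λ₁ = λ₂

h/(m₁v₁) = h/(m₂v₂)
m₁v₁ = m₂v₂
v₂ = v₁ · (m₁/m₂)

v₂ = 2.66 × 10^6 m/s × (1.67 × 10^-27 kg / 3.34 × 10^-27 kg)
v₂ = 1.33 × 10^6 m/s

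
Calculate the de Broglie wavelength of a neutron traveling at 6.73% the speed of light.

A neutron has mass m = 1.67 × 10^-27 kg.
1.97 × 10^-14 m

Using the de Broglie relation λ = h/(mv):

v = 6.73% × c = 2.018 × 10^7 m/s

λ = h/(mv)
λ = (6.626 × 10^-34 J·s) / (1.67 × 10^-27 kg × 2.018 × 10^7 m/s)
λ = 1.97 × 10^-14 m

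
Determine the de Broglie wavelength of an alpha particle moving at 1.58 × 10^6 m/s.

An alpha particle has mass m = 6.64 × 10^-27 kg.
6.32 × 10^-14 m

Using the de Broglie relation λ = h/(mv):

λ = h/(mv)
λ = (6.626 × 10^-34 J·s) / (6.64 × 10^-27 kg × 1.58 × 10^6 m/s)
λ = 6.32 × 10^-14 m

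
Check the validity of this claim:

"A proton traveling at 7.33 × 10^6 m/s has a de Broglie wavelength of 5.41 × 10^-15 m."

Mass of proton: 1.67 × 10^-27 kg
False

The claim is incorrect.

Using λ = h/(mv):
λ = (6.626 × 10^-34 J·s) / (1.67 × 10^-27 kg × 7.33 × 10^6 m/s)
λ = 5.41 × 10^-14 m

The actual wavelength differs from the claimed 5.41 × 10^-15 m.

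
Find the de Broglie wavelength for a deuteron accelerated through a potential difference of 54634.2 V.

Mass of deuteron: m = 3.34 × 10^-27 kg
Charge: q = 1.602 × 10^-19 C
8.67 × 10^-14 m

When a particle is accelerated through voltage V, it gains kinetic energy KE = qV.

The de Broglie wavelength is then λ = h/√(2mqV):

λ = h/√(2mqV)
λ = (6.626 × 10^-34 J·s) / √(2 × 3.34 × 10^-27 kg × 1.602 × 10^-19 C × 54634.2 V)
λ = 8.67 × 10^-14 m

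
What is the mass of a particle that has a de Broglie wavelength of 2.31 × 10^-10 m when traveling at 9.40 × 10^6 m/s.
3.05 × 10^-31 kg

From the de Broglie relation λ = h/(mv), we solve for m:

m = h/(λv)
m = (6.626 × 10^-34 J·s) / (2.31 × 10^-10 m × 9.40 × 10^6 m/s)
m = 3.05 × 10^-31 kg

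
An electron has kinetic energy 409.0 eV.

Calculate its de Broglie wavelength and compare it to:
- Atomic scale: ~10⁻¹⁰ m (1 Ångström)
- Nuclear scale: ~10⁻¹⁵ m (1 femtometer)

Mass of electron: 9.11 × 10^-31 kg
λ = 6.06 × 10^-11 m, which is between nuclear and atomic scales.

Using λ = h/√(2mKE):

KE = 409.0 eV = 6.553 × 10^-17 J

λ = h/√(2mKE)
λ = (6.626 × 10^-34 J·s) / √(2 × 9.11 × 10^-31 kg × 6.553 × 10^-17 J)
λ = 6.06 × 10^-11 m

Comparison:
- Atomic scale (10⁻¹⁰ m): λ is 0.61× this size
- Nuclear scale (10⁻¹⁵ m): λ is 6.1e+04× this size

The wavelength is between nuclear and atomic scales.

This wavelength is appropriate for probing atomic structure but too large for nuclear physics experiments.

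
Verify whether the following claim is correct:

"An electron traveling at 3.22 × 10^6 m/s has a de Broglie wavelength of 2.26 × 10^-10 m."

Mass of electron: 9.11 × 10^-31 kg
True

The claim is correct.

Using λ = h/(mv):
λ = (6.626 × 10^-34 J·s) / (9.11 × 10^-31 kg × 3.22 × 10^6 m/s)
λ = 2.26 × 10^-10 m

This matches the claimed value.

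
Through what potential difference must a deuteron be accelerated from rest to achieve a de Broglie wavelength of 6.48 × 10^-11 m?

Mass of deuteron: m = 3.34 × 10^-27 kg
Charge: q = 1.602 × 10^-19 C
9.77 × 10^-2 V

From λ = h/√(2mqV), we solve for V:

λ² = h²/(2mqV)
V = h²/(2mqλ²)
V = (6.626 × 10^-34 J·s)² / (2 × 3.34 × 10^-27 kg × 1.602 × 10^-19 C × (6.48 × 10^-11 m)²)
V = 9.77 × 10^-2 V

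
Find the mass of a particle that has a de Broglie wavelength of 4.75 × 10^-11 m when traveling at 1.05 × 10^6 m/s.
1.33 × 10^-29 kg

From the de Broglie relation λ = h/(mv), we solve for m:

m = h/(λv)
m = (6.626 × 10^-34 J·s) / (4.75 × 10^-11 m × 1.05 × 10^6 m/s)
m = 1.33 × 10^-29 kg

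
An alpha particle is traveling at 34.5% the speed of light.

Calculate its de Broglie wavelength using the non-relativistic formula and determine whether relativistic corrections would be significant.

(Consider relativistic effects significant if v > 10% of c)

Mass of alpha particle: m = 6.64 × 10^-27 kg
Yes, relativistic corrections are needed.

Using the non-relativistic de Broglie formula λ = h/(mv):

v = 34.5% × c = 1.034 × 10^8 m/s

λ = h/(mv)
λ = (6.626 × 10^-34 J·s) / (6.64 × 10^-27 kg × 1.034 × 10^8 m/s)
λ = 9.65 × 10^-16 m

Since v = 34.5% of c > 10% of c, relativistic corrections ARE significant and the actual wavelength would differ from this non-relativistic estimate.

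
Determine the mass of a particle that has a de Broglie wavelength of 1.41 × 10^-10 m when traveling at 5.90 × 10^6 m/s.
7.96 × 10^-31 kg

From the de Broglie relation λ = h/(mv), we solve for m:

m = h/(λv)
m = (6.626 × 10^-34 J·s) / (1.41 × 10^-10 m × 5.90 × 10^6 m/s)
m = 7.96 × 10^-31 kg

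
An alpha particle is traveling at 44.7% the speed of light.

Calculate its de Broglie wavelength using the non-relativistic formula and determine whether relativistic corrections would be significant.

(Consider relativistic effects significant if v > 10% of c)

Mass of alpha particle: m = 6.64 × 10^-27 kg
Yes, relativistic corrections are needed.

Using the non-relativistic de Broglie formula λ = h/(mv):

v = 44.7% × c = 1.340 × 10^8 m/s

λ = h/(mv)
λ = (6.626 × 10^-34 J·s) / (6.64 × 10^-27 kg × 1.340 × 10^8 m/s)
λ = 7.45 × 10^-16 m

Since v = 44.7% of c > 10% of c, relativistic corrections ARE significant and the actual wavelength would differ from this non-relativistic estimate.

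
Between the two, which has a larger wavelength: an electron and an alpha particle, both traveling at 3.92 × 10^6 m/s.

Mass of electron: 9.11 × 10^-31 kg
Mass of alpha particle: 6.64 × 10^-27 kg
The electron has the longer wavelength.

Using λ = h/(mv), since both particles have the same velocity, the wavelength depends only on mass.

For electron: λ₁ = h/(m₁v) = 1.86 × 10^-10 m
For alpha particle: λ₂ = h/(m₂v) = 2.55 × 10^-14 m

Since λ ∝ 1/m at constant velocity, the lighter particle has the longer wavelength.

The electron has the longer de Broglie wavelength.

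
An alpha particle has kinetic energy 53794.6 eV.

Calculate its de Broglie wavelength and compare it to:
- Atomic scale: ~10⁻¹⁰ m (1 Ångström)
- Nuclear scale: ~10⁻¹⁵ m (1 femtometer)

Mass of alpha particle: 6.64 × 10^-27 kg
λ = 6.19 × 10^-14 m, which is between nuclear and atomic scales.

Using λ = h/√(2mKE):

KE = 53794.6 eV = 8.619 × 10^-15 J

λ = h/√(2mKE)
λ = (6.626 × 10^-34 J·s) / √(2 × 6.64 × 10^-27 kg × 8.619 × 10^-15 J)
λ = 6.19 × 10^-14 m

Comparison:
- Atomic scale (10⁻¹⁰ m): λ is 0.00062× this size
- Nuclear scale (10⁻¹⁵ m): λ is 62× this size

The wavelength is between nuclear and atomic scales.

This wavelength is appropriate for probing atomic structure but too large for nuclear physics experiments.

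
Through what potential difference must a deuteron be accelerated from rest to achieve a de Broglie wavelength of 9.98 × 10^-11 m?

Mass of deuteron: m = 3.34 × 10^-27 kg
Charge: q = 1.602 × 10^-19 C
4.12 × 10^-2 V

From λ = h/√(2mqV), we solve for V:

λ² = h²/(2mqV)
V = h²/(2mqλ²)
V = (6.626 × 10^-34 J·s)² / (2 × 3.34 × 10^-27 kg × 1.602 × 10^-19 C × (9.98 × 10^-11 m)²)
V = 4.12 × 10^-2 V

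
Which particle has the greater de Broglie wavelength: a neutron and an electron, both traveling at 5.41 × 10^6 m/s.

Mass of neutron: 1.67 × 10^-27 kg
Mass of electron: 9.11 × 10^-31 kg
The electron has the longer wavelength.

Using λ = h/(mv), since both particles have the same velocity, the wavelength depends only on mass.

For neutron: λ₁ = h/(m₁v) = 7.33 × 10^-14 m
For electron: λ₂ = h/(m₂v) = 1.34 × 10^-10 m

Since λ ∝ 1/m at constant velocity, the lighter particle has the longer wavelength.

The electron has the longer de Broglie wavelength.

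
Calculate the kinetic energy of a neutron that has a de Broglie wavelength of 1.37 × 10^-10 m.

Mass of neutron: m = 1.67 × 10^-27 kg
7.00 × 10^-21 J (or 0.0437 eV)

From λ = h/√(2mKE), we solve for KE:

λ² = h²/(2mKE)
KE = h²/(2mλ²)
KE = (6.626 × 10^-34 J·s)² / (2 × 1.67 × 10^-27 kg × (1.37 × 10^-10 m)²)
KE = 7.00 × 10^-21 J
KE = 0.0437 eV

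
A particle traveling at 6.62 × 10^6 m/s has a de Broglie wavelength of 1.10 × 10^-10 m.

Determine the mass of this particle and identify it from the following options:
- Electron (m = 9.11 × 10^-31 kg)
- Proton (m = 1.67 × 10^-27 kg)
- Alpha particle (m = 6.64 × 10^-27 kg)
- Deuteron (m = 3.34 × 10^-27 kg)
The particle is an electron.

From λ = h/(mv), solve for mass:

m = h/(λv)
m = (6.626 × 10^-34 J·s) / (1.10 × 10^-10 m × 6.62 × 10^6 m/s)
m = 9.10 × 10^-31 kg

Comparing with the listed masses, this is closest to an electron.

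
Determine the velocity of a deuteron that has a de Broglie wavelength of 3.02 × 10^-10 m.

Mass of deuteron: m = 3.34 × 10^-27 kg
6.57 × 10^2 m/s

From the de Broglie relation λ = h/(mv), we solve for v:

v = h/(mλ)
v = (6.626 × 10^-34 J·s) / (3.34 × 10^-27 kg × 3.02 × 10^-10 m)
v = 6.57 × 10^2 m/s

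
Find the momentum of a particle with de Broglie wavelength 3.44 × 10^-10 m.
1.93 × 10^-24 kg·m/s

From the de Broglie relation λ = h/p, we solve for p:

p = h/λ
p = (6.626 × 10^-34 J·s) / (3.44 × 10^-10 m)
p = 1.93 × 10^-24 kg·m/s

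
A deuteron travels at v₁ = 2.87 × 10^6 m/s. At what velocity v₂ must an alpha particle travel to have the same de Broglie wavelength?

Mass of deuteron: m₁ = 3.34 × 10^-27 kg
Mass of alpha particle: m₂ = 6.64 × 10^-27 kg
v₂ = 1.44 × 10^6 m/s

For equal de Broglie wavelengths: λ₁ = λ₂

h/(m₁v₁) = h/(m₂v₂)
m₁v₁ = m₂v₂
v₂ = v₁ · (m₁/m₂)

v₂ = 2.87 × 10^6 m/s × (3.34 × 10^-27 kg / 6.64 × 10^-27 kg)
v₂ = 1.44 × 10^6 m/s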